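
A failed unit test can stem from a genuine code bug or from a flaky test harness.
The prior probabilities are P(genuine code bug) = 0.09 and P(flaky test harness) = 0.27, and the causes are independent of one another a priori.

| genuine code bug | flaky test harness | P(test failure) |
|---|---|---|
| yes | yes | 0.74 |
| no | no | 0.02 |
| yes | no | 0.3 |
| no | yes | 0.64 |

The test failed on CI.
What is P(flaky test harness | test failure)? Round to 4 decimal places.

P(flaky test harness | test failure) ≈ 0.8415

For the numerator, keep only flaky test harness=true terms: 0.157248 + 0.017982 = 0.175230
The normalizing constant is 0.02·0.91·0.73 + 0.64·0.91·0.27 + 0.3·0.09·0.73 + 0.74·0.09·0.27 = 0.208226
Posterior = 0.175230 / 0.208226 ≈ 0.8415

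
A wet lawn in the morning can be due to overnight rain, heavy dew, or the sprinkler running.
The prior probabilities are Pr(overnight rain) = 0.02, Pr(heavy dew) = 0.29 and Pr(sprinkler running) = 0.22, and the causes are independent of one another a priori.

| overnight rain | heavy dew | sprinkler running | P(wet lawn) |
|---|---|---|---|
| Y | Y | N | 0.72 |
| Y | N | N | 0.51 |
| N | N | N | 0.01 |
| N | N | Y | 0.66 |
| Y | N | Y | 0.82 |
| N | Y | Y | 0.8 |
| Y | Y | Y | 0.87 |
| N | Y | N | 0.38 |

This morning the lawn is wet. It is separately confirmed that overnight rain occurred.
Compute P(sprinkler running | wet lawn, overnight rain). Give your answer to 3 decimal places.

P(sprinkler running | wet lawn, overnight rain) ≈ 0.292

Enumerate the 4 (heavy dew, sprinkler running) configurations and weight by the priors:
  P(wet lawn | overnight rain) = 0.51*0.71*0.78 + 0.82*0.71*0.22 + 0.72*0.29*0.78 + 0.87*0.29*0.22
        = 0.282438 + 0.128084 + 0.162864 + 0.055506 = 0.628892
Configurations with sprinkler running contribute 0.183590, so
  P(sprinkler running | wet lawn, overnight rain) = 0.183590 / 0.628892 ≈ 0.292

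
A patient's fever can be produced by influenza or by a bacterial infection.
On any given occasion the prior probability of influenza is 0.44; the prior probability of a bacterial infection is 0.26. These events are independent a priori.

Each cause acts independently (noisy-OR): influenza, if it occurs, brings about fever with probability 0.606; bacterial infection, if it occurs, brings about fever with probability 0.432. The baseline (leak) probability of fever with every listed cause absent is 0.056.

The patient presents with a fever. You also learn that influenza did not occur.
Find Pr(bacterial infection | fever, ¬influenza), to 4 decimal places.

Under noisy-OR, P(fever | causes) = 1 − (1−0.056)·∏(1−qᵢ) over the active causes.
P(fever | ¬influenza) = 0.056·0.74 + 0.463808·0.26 = 0.041440 + 0.120590 = 0.162030
The bacterial infection-present share is 0.463808·0.26 = 0.120590.
So P(bacterial infection | fever, ¬influenza) = 0.120590/0.162030 ≈ 0.7442.

Pr(bacterial infection | fever, ¬influenza) ≈ 0.7442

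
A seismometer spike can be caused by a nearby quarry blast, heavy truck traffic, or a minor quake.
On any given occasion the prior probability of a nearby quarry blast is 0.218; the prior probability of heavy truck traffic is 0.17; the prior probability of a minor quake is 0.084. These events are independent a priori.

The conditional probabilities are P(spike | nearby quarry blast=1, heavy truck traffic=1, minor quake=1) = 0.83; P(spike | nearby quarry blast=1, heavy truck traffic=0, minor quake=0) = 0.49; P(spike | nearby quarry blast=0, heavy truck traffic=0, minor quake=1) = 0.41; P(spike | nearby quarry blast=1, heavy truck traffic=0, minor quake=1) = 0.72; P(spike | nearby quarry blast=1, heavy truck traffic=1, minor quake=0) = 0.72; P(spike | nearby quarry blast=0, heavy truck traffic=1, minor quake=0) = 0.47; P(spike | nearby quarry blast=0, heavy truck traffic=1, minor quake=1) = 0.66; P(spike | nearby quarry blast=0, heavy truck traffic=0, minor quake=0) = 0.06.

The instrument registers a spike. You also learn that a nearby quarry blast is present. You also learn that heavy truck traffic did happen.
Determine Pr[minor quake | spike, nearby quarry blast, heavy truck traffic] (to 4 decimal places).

Enumerate both values of minor quake and weight by the priors:
  P(spike | nearby quarry blast, heavy truck traffic) = 0.72*0.916 + 0.83*0.084
        = 0.659520 + 0.069720 = 0.729240
Keeping only the minor quake-present terms gives 0.069720, so
  P(minor quake | spike, nearby quarry blast, heavy truck traffic) = 0.069720 / 0.729240 ≈ 0.0956

Pr[minor quake | spike, nearby quarry blast, heavy truck traffic] ≈ 0.0956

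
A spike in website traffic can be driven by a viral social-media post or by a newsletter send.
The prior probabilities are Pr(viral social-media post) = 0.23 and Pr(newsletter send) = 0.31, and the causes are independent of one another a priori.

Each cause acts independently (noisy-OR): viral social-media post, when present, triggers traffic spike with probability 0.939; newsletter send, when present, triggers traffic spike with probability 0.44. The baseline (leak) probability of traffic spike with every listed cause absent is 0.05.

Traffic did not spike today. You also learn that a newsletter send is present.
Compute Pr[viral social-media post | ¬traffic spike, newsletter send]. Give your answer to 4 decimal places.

Under noisy-OR, P(traffic spike | causes) = 1 − (1−0.05)·∏(1−qᵢ) over the active causes.
By total probability over both values of viral social-media post:
  P(¬traffic spike | newsletter send) = 0.532·0.77 + 0.032452·0.23
        = 0.409640 + 0.007464 = 0.417104
Keeping only the viral social-media post-present terms gives 0.007464, so
  P(viral social-media post | ¬traffic spike, newsletter send) = 0.007464 / 0.417104 ≈ 0.0179

Pr[viral social-media post | ¬traffic spike, newsletter send] ≈ 0.0179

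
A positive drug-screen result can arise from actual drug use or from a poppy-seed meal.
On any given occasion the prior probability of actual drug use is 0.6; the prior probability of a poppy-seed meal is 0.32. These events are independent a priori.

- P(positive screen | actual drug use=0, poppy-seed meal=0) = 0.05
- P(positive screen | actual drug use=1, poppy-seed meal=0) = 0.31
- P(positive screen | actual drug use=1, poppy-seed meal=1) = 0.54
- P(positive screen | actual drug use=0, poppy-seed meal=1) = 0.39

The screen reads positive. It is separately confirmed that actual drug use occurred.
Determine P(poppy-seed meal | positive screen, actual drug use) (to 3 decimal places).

P(poppy-seed meal | positive screen, actual drug use) ≈ 0.450

For the numerator, keep only poppy-seed meal=true terms: 0.54*0.32 = 0.172800
Denominator P(positive screen | actual drug use): 0.31*0.68 + 0.54*0.32 = 0.383600
Posterior = 0.172800 / 0.383600 ≈ 0.450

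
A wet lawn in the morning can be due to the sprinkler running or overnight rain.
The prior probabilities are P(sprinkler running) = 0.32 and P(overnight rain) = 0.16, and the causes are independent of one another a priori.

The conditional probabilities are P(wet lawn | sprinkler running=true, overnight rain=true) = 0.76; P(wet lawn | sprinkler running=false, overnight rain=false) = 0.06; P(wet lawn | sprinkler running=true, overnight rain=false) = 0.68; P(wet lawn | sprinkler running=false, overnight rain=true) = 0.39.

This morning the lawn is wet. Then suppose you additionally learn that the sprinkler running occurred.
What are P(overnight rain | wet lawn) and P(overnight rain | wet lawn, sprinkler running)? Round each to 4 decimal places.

P(overnight rain | wet lawn) ≈ 0.2726; P(overnight rain | wet lawn, sprinkler running) ≈ 0.1755

Weight on overnight rain=true, given the evidence: 0.042432 + 0.038912 = 0.081344
Denominator P(wet lawn): 0.06×0.68×0.84 + 0.39×0.68×0.16 + 0.68×0.32×0.84 + 0.76×0.32×0.16 = 0.298400
P(overnight rain | wet lawn) = 0.081344/0.298400 ≈ 0.2726

With the extra evidence:
Weight on overnight rain=true, given the evidence: 0.76*0.16 = 0.121600
Normalizer over all consistent configurations: 0.68*0.84 + 0.76*0.16 = 0.692800
P(overnight rain | wet lawn, sprinkler running) = 0.121600/0.692800 ≈ 0.1755
Conditioning on sprinkler running lowers the posterior on overnight rain: the classic explaining-away effect in a common-effect structure.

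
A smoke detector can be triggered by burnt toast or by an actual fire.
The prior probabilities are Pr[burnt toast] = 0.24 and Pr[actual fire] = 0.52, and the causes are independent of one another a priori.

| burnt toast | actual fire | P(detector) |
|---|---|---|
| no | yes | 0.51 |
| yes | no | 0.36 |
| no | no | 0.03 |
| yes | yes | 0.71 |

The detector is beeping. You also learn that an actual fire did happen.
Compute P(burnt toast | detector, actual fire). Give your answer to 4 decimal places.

P(burnt toast | detector, actual fire) ≈ 0.3054

P(detector | actual fire) = 0.51·0.76 + 0.71·0.24 = 0.387600 + 0.170400 = 0.558000
The burnt toast-present share is 0.71·0.24 = 0.170400.
Hence the posterior is 0.170400/0.558000 ≈ 0.3054.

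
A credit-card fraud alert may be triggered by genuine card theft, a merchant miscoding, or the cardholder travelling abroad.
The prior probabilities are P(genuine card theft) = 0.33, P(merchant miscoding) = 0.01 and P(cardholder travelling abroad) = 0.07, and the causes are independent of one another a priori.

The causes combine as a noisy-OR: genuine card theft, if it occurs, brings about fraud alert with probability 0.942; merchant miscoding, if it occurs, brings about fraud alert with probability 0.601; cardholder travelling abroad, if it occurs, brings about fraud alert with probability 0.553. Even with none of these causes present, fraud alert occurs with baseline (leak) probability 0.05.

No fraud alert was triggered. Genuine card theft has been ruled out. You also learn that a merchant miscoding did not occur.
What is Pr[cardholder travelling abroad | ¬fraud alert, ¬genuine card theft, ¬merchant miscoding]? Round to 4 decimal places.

Pr[cardholder travelling abroad | ¬fraud alert, ¬genuine card theft, ¬merchant miscoding] ≈ 0.0326

Under noisy-OR, P(fraud alert | causes) = 1 − (1−0.05)·∏(1−qᵢ) over the active causes.
Sum P(¬fraud alert|·) weighted by the priors over both values of cardholder travelling abroad:
  P(¬fraud alert | ¬genuine card theft, ¬merchant miscoding) = 0.95*0.93 + 0.42465*0.07
        = 0.883500 + 0.029726 = 0.913226
The terms with cardholder travelling abroad present sum to 0.029726, so
  P(cardholder travelling abroad | ¬fraud alert, ¬genuine card theft, ¬merchant miscoding) = 0.029726 / 0.913226 ≈ 0.0326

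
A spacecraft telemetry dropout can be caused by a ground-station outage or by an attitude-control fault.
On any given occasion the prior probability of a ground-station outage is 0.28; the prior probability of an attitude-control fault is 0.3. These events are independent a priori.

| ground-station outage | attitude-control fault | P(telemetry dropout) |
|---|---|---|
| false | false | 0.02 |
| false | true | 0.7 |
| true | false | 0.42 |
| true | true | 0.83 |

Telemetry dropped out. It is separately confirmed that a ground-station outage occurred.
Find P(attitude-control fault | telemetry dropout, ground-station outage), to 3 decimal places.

By total probability over both values of attitude-control fault:
  P(telemetry dropout | ground-station outage) = 0.42·0.7 + 0.83·0.3
        = 0.294000 + 0.249000 = 0.543000
Keeping only the attitude-control fault-present terms gives 0.249000, so
  P(attitude-control fault | telemetry dropout, ground-station outage) = 0.249000 / 0.543000 ≈ 0.459

P(attitude-control fault | telemetry dropout, ground-station outage) ≈ 0.459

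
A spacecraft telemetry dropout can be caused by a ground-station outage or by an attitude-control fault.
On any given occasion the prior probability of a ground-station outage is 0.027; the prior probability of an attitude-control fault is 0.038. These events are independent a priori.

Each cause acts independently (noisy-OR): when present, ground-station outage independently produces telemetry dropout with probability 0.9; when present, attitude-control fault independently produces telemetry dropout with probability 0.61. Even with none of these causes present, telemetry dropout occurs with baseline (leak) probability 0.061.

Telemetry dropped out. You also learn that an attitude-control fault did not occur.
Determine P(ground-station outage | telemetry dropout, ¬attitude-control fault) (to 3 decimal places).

P(ground-station outage | telemetry dropout, ¬attitude-control fault) ≈ 0.292

Under noisy-OR, P(telemetry dropout | causes) = 1 − (1−0.061)·∏(1−qᵢ) over the active causes.
P(telemetry dropout | ¬attitude-control fault) = 0.061·0.973 + 0.9061·0.027 = 0.059353 + 0.024465 = 0.083818
Of this, 0.024465 comes from 0.9061·0.027 (the ground-station outage=true cases).
So P(ground-station outage | telemetry dropout, ¬attitude-control fault) = 0.024465/0.083818 ≈ 0.292.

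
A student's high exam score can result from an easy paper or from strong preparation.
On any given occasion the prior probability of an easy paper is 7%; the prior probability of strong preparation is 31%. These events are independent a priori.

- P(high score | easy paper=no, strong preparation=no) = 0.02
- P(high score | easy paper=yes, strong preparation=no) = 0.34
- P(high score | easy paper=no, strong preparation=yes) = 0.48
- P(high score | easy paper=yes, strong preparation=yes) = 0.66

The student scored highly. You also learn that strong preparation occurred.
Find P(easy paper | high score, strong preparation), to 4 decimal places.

P(easy paper | high score, strong preparation) ≈ 0.0938

P(high score | strong preparation) = 0.48·0.93 + 0.66·0.07 = 0.446400 + 0.046200 = 0.492600
The easy paper-present share is 0.66·0.07 = 0.046200.
P(easy paper | high score, strong preparation) = 0.046200 / 0.492600 ≈ 0.0938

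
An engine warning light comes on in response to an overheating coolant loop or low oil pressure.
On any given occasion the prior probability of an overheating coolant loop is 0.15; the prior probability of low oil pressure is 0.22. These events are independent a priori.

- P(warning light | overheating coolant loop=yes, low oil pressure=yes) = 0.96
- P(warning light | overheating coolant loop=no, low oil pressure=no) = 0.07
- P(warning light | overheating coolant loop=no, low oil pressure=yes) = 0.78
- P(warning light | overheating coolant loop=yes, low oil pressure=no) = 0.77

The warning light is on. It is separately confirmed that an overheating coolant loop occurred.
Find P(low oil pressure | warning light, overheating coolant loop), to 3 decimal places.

By total probability over both values of low oil pressure:
  P(warning light | overheating coolant loop) = 0.77×0.78 + 0.96×0.22
        = 0.600600 + 0.211200 = 0.811800
Configurations with low oil pressure contribute 0.211200, so
  P(low oil pressure | warning light, overheating coolant loop) = 0.211200 / 0.811800 ≈ 0.260

P(low oil pressure | warning light, overheating coolant loop) ≈ 0.260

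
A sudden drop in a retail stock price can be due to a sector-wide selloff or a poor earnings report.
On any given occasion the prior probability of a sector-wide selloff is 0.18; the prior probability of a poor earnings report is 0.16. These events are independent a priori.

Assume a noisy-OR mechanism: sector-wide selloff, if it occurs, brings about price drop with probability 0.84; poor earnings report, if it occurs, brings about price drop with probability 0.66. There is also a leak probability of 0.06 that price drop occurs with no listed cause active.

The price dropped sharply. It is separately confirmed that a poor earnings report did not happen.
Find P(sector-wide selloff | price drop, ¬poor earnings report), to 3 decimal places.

Under noisy-OR, P(price drop | causes) = 1 − (1−0.06)·∏(1−qᵢ) over the active causes.
P(price drop | ¬poor earnings report) = 0.06·0.82 + 0.8496·0.18 = 0.049200 + 0.152928 = 0.202128
Of this, 0.152928 comes from 0.8496·0.18 (the sector-wide selloff=true cases).
Hence the posterior is 0.152928/0.202128 ≈ 0.757.

P(sector-wide selloff | price drop, ¬poor earnings report) ≈ 0.757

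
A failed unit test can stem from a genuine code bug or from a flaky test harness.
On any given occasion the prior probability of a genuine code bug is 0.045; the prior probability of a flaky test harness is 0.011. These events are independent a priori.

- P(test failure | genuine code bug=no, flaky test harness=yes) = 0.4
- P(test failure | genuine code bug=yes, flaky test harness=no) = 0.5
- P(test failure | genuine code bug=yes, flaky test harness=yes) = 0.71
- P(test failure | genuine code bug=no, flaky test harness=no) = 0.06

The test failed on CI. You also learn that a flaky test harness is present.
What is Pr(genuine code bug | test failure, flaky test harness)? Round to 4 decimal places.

Pr(genuine code bug | test failure, flaky test harness) ≈ 0.0772

Weight on genuine code bug=true, given the evidence: 0.71*0.045 = 0.031950
Denominator P(test failure | flaky test harness): 0.4*0.955 + 0.71*0.045 = 0.413950
P(genuine code bug | test failure, flaky test harness) = 0.031950/0.413950 ≈ 0.0772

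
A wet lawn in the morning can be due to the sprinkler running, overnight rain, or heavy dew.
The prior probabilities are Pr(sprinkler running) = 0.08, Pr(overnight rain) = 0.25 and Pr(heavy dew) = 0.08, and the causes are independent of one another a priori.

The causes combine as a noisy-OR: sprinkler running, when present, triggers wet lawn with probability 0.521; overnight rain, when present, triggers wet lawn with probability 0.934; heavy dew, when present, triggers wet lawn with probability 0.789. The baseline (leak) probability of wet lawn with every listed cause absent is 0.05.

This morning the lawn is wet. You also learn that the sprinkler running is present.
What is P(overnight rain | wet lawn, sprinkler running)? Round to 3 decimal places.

Under noisy-OR, P(wet lawn | causes) = 1 − (1−0.05)·∏(1−qᵢ) over the active causes.
Weight on overnight rain=true, given the evidence: 0.223092 + 0.019873 = 0.242965
Denominator P(wet lawn | sprinkler running): 0.54495*0.75*0.92 + 0.903984*0.75*0.08 + 0.969967*0.25*0.92 + 0.993663*0.25*0.08 = 0.673220
P(overnight rain | wet lawn, sprinkler running) = 0.242965/0.673220 ≈ 0.361

P(overnight rain | wet lawn, sprinkler running) ≈ 0.361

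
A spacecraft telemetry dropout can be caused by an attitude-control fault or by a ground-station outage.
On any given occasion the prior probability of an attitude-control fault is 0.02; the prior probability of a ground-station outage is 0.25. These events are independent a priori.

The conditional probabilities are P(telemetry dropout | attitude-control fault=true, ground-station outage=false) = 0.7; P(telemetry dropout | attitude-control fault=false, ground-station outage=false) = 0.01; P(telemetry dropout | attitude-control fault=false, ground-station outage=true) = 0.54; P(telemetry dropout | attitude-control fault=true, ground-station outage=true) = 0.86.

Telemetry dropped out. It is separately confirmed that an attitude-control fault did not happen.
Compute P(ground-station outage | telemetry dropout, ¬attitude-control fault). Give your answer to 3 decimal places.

By total probability over both values of ground-station outage:
  P(telemetry dropout | ¬attitude-control fault) = 0.01·0.75 + 0.54·0.25
        = 0.007500 + 0.135000 = 0.142500
Configurations with ground-station outage contribute 0.135000, so
  P(ground-station outage | telemetry dropout, ¬attitude-control fault) = 0.135000 / 0.142500 ≈ 0.947

P(ground-station outage | telemetry dropout, ¬attitude-control fault) ≈ 0.947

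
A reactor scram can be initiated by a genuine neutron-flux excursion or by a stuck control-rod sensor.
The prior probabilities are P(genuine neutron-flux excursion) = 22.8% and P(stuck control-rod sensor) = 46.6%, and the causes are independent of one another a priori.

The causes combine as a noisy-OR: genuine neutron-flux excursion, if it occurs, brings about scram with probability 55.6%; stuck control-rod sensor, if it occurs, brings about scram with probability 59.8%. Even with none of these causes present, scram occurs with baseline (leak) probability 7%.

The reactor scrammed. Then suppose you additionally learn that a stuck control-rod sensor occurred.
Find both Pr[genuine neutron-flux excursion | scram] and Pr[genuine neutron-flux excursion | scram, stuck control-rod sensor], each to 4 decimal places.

Under noisy-OR, P(scram | causes) = 1 − (1−0.07)·∏(1−qᵢ) over the active causes.
P(scram) = 0.07×0.772×0.534 + 0.62614×0.772×0.466 + 0.58708×0.228×0.534 + 0.834006×0.228×0.466 = 0.028857 + 0.225255 + 0.071478 + 0.088611 = 0.414201
The genuine neutron-flux excursion-present share is 0.071478 + 0.088611 = 0.160089.
P(genuine neutron-flux excursion | scram) = 0.160089 / 0.414201 ≈ 0.3865

Now condition on the additional information:
Numerator (weight on configurations with genuine neutron-flux excursion): 0.834006×0.228 = 0.190153
Denominator P(scram | stuck control-rod sensor): 0.62614×0.772 + 0.834006×0.228 = 0.673533
Posterior = 0.190153 / 0.673533 ≈ 0.2823

Pr[genuine neutron-flux excursion | scram] ≈ 0.3865; Pr[genuine neutron-flux excursion | scram, stuck control-rod sensor] ≈ 0.2823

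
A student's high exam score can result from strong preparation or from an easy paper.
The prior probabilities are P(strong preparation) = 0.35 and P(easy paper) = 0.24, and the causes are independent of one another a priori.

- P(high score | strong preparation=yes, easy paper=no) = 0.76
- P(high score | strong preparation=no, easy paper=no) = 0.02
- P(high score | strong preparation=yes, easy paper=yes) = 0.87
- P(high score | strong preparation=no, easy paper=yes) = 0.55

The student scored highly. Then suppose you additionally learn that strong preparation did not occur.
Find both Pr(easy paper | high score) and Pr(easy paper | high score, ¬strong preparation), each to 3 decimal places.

Weight on easy paper=true, given the evidence: 0.085800 + 0.073080 = 0.158880
Denominator P(high score): 0.02*0.65*0.76 + 0.55*0.65*0.24 + 0.76*0.35*0.76 + 0.87*0.35*0.24 = 0.370920
Posterior = 0.158880 / 0.370920 ≈ 0.428

Now also conditioning on strong preparation≠true:
By total probability over both values of easy paper:
  P(high score | ¬strong preparation) = 0.02·0.76 + 0.55·0.24
        = 0.015200 + 0.132000 = 0.147200
Configurations with easy paper contribute 0.132000, so
  P(easy paper | high score, ¬strong preparation) = 0.132000 / 0.147200 ≈ 0.897
Ruling out strong preparation raises the posterior on easy paper — the flip side of explaining away.

Pr(easy paper | high score) ≈ 0.428; Pr(easy paper | high score, ¬strong preparation) ≈ 0.897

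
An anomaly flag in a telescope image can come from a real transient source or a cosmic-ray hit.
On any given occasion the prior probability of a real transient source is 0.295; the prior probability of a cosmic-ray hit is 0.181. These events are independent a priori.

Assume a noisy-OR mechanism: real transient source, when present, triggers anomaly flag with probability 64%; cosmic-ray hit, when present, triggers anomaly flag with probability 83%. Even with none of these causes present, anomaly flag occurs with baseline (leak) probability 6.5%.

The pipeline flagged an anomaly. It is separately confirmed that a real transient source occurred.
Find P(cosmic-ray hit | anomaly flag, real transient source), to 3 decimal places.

Under noisy-OR, P(anomaly flag | causes) = 1 − (1−0.065)·∏(1−qᵢ) over the active causes.
Enumerate both values of cosmic-ray hit and weight by the priors:
  P(anomaly flag | real transient source) = 0.6634*0.819 + 0.942778*0.181
        = 0.543325 + 0.170643 = 0.713968
Configurations with cosmic-ray hit contribute 0.170643, so
  P(cosmic-ray hit | anomaly flag, real transient source) = 0.170643 / 0.713968 ≈ 0.239

P(cosmic-ray hit | anomaly flag, real transient source) ≈ 0.239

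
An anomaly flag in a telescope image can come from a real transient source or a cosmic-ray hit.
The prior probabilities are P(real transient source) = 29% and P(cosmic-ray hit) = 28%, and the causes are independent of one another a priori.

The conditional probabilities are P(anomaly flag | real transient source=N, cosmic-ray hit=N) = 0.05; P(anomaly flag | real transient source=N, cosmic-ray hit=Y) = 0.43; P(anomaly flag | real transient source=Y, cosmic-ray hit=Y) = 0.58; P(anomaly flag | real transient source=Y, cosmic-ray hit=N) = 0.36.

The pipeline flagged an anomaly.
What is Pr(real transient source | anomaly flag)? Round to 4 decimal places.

Pr(real transient source | anomaly flag) ≈ 0.5240

Numerator (weight on configurations with real transient source): 0.075168 + 0.047096 = 0.122264
Normalizer over all consistent configurations: 0.05×0.71×0.72 + 0.43×0.71×0.28 + 0.36×0.29×0.72 + 0.58×0.29×0.28 = 0.233308
Posterior = 0.122264 / 0.233308 ≈ 0.5240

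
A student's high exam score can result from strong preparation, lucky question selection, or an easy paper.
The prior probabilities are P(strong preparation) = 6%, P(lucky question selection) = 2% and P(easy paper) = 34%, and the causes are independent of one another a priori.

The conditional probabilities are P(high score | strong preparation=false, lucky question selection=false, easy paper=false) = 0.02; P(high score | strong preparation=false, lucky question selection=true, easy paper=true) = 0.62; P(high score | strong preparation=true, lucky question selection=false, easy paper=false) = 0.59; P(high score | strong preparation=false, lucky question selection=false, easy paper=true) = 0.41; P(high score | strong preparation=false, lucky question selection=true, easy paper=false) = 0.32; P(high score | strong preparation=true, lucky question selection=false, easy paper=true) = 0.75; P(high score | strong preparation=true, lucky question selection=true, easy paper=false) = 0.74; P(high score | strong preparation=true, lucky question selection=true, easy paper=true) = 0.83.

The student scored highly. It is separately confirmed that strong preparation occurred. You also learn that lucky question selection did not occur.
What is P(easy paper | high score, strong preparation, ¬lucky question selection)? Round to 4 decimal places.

P(easy paper | high score, strong preparation, ¬lucky question selection) ≈ 0.3957

Sum P(high score|·) weighted by the priors over both values of easy paper:
  P(high score | strong preparation, ¬lucky question selection) = 0.59*0.66 + 0.75*0.34
        = 0.389400 + 0.255000 = 0.644400
Configurations with easy paper contribute 0.255000, so
  P(easy paper | high score, strong preparation, ¬lucky question selection) = 0.255000 / 0.644400 ≈ 0.3957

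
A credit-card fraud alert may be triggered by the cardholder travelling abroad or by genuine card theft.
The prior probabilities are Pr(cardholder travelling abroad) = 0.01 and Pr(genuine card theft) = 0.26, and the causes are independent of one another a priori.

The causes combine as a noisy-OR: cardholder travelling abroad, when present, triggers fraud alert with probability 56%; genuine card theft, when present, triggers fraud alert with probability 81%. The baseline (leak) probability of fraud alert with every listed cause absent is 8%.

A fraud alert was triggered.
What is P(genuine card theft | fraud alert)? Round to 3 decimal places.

P(genuine card theft | fraud alert) ≈ 0.773

Under noisy-OR, P(fraud alert | causes) = 1 − (1−0.08)·∏(1−qᵢ) over the active causes.
P(fraud alert) = 0.08·0.99·0.74 + 0.8252·0.99·0.26 + 0.5952·0.01·0.74 + 0.923088·0.01·0.26 = 0.058608 + 0.212406 + 0.004404 + 0.002400 = 0.277818
Restricting to configurations with genuine card theft present: 0.212406 + 0.002400 = 0.214806.
Hence the posterior is 0.214806/0.277818 ≈ 0.773.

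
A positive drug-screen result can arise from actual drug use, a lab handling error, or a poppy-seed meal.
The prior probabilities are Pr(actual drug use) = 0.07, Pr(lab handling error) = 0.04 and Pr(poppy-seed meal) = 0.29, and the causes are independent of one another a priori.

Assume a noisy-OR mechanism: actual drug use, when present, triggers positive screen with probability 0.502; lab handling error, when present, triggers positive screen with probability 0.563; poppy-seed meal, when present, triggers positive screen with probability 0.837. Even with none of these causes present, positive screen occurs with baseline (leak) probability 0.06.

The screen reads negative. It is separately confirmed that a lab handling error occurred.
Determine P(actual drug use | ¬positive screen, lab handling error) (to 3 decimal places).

P(actual drug use | ¬positive screen, lab handling error) ≈ 0.036

Under noisy-OR, P(positive screen | causes) = 1 − (1−0.06)·∏(1−qᵢ) over the active causes.
P(¬positive screen | lab handling error) = 0.41078*0.93*0.71 + 0.066957*0.93*0.29 + 0.204568*0.07*0.71 + 0.033345*0.07*0.29 = 0.271238 + 0.018058 + 0.010167 + 0.000677 = 0.300140
The actual drug use-present share is 0.010167 + 0.000677 = 0.010844.
So P(actual drug use | ¬positive screen, lab handling error) = 0.010844/0.300140 ≈ 0.036.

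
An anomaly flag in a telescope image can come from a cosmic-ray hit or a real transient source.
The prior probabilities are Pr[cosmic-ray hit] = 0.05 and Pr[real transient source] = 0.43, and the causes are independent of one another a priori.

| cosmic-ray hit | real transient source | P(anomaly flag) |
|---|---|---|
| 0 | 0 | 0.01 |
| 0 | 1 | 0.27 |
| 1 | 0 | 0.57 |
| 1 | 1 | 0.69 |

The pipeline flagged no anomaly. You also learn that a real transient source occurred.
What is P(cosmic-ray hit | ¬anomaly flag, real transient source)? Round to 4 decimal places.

P(cosmic-ray hit | ¬anomaly flag, real transient source) ≈ 0.0219

Weight on cosmic-ray hit=true, given the evidence: 0.31×0.05 = 0.015500
Denominator P(¬anomaly flag | real transient source): 0.73×0.95 + 0.31×0.05 = 0.709000
Posterior = 0.015500 / 0.709000 ≈ 0.0219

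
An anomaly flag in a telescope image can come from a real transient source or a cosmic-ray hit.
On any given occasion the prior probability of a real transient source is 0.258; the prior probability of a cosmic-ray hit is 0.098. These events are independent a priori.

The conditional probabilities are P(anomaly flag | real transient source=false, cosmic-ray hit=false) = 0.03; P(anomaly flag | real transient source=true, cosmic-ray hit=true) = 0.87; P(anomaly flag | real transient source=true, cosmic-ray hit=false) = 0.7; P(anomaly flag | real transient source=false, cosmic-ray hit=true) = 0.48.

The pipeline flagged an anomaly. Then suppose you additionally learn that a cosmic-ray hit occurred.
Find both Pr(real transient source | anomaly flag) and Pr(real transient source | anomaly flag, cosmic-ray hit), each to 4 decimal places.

Pr(real transient source | anomaly flag) ≈ 0.7708; Pr(real transient source | anomaly flag, cosmic-ray hit) ≈ 0.3866

Enumerate the 4 (real transient source, cosmic-ray hit) configurations and weight by the priors:
  P(anomaly flag) = 0.03×0.742×0.902 + 0.48×0.742×0.098 + 0.7×0.258×0.902 + 0.87×0.258×0.098
        = 0.020079 + 0.034904 + 0.162901 + 0.021997 = 0.239881
Keeping only the real transient source-present terms gives 0.184898, so
  P(real transient source | anomaly flag) = 0.184898 / 0.239881 ≈ 0.7708

With the extra evidence:
For the numerator, keep only real transient source=true terms: 0.87·0.258 = 0.224460
Denominator P(anomaly flag | cosmic-ray hit): 0.48·0.742 + 0.87·0.258 = 0.580620
Posterior = 0.224460 / 0.580620 ≈ 0.3866
The drop from 0.7708 to 0.3866 is the explaining-away (discounting) effect.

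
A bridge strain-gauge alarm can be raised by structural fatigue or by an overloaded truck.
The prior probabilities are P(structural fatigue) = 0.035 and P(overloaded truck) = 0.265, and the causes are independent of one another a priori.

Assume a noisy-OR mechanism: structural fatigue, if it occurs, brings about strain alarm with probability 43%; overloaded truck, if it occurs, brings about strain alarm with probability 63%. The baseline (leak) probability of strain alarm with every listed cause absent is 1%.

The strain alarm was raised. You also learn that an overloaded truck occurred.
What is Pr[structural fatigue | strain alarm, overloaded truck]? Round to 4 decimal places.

Pr[structural fatigue | strain alarm, overloaded truck] ≈ 0.0433

Under noisy-OR, P(strain alarm | causes) = 1 − (1−0.01)·∏(1−qᵢ) over the active causes.
Weight on structural fatigue=true, given the evidence: 0.791209·0.035 = 0.027692
Denominator P(strain alarm | overloaded truck): 0.6337·0.965 + 0.791209·0.035 = 0.639213
P(structural fatigue | strain alarm, overloaded truck) = 0.027692/0.639213 ≈ 0.0433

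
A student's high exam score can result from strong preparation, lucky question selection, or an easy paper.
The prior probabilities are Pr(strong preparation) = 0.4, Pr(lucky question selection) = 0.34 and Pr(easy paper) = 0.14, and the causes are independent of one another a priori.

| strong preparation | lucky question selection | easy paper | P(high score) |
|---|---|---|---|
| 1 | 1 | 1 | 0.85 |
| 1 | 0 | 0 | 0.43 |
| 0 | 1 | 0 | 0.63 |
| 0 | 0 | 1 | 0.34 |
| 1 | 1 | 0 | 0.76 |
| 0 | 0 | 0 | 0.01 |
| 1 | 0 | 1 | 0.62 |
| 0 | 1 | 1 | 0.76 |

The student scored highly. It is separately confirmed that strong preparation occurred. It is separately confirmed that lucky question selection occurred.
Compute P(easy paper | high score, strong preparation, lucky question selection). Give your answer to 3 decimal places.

P(easy paper | high score, strong preparation, lucky question selection) ≈ 0.154

P(high score | strong preparation, lucky question selection) = 0.76*0.86 + 0.85*0.14 = 0.653600 + 0.119000 = 0.772600
The easy paper-present share is 0.85*0.14 = 0.119000.
Hence the posterior is 0.119000/0.772600 ≈ 0.154.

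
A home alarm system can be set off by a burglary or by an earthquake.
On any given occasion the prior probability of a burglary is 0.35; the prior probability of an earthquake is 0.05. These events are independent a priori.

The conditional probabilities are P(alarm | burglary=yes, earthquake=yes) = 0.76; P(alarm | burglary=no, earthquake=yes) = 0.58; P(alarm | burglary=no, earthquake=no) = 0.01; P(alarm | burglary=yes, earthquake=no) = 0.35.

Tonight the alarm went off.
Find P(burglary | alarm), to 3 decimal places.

P(burglary | alarm) ≈ 0.838

Sum P(alarm|·) weighted by the priors over the 4 (burglary, earthquake) configurations:
  P(alarm) = 0.01×0.65×0.95 + 0.58×0.65×0.05 + 0.35×0.35×0.95 + 0.76×0.35×0.05
        = 0.006175 + 0.018850 + 0.116375 + 0.013300 = 0.154700
The terms with burglary present sum to 0.129675, so
  P(burglary | alarm) = 0.129675 / 0.154700 ≈ 0.838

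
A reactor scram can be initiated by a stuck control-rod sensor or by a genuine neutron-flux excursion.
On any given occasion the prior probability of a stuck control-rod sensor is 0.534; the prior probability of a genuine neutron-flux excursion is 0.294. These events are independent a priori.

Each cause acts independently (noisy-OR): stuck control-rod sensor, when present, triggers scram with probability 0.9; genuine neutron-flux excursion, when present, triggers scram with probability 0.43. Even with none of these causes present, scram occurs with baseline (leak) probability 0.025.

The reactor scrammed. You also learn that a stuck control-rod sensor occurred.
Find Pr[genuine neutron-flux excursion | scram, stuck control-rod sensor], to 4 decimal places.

Pr[genuine neutron-flux excursion | scram, stuck control-rod sensor] ≈ 0.3035

Under noisy-OR, P(scram | causes) = 1 − (1−0.025)·∏(1−qᵢ) over the active causes.
By total probability over both values of genuine neutron-flux excursion:
  P(scram | stuck control-rod sensor) = 0.9025*0.706 + 0.944425*0.294
        = 0.637165 + 0.277661 = 0.914826
Keeping only the genuine neutron-flux excursion-present terms gives 0.277661, so
  P(genuine neutron-flux excursion | scram, stuck control-rod sensor) = 0.277661 / 0.914826 ≈ 0.3035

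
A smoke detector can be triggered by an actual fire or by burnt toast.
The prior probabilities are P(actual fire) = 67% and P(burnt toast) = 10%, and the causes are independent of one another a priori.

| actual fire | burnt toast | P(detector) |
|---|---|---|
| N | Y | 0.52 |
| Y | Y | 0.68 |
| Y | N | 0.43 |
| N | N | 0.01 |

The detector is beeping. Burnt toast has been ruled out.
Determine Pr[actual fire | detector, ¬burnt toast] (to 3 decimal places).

Pr[actual fire | detector, ¬burnt toast] ≈ 0.989

Enumerate both values of actual fire and weight by the priors:
  P(detector | ¬burnt toast) = 0.01×0.33 + 0.43×0.67
        = 0.003300 + 0.288100 = 0.291400
Configurations with actual fire contribute 0.288100, so
  P(actual fire | detector, ¬burnt toast) = 0.288100 / 0.291400 ≈ 0.989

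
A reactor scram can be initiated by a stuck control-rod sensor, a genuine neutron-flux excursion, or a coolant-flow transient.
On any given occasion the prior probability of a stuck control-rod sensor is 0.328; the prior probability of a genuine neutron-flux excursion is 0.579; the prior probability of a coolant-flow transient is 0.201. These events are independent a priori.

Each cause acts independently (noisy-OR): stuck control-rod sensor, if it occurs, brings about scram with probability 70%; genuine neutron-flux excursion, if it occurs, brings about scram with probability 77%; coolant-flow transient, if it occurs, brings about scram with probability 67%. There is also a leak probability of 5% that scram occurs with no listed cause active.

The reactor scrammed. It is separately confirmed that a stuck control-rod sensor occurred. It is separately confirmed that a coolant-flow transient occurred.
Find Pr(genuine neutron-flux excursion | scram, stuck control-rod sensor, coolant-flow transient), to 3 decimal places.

Pr(genuine neutron-flux excursion | scram, stuck control-rod sensor, coolant-flow transient) ≈ 0.598

Under noisy-OR, P(scram | causes) = 1 − (1−0.05)·∏(1−qᵢ) over the active causes.
Numerator (weight on configurations with genuine neutron-flux excursion): 0.978368*0.579 = 0.566475
Normalizer over all consistent configurations: 0.90595*0.421 + 0.978368*0.579 = 0.947880
Posterior = 0.566475 / 0.947880 ≈ 0.598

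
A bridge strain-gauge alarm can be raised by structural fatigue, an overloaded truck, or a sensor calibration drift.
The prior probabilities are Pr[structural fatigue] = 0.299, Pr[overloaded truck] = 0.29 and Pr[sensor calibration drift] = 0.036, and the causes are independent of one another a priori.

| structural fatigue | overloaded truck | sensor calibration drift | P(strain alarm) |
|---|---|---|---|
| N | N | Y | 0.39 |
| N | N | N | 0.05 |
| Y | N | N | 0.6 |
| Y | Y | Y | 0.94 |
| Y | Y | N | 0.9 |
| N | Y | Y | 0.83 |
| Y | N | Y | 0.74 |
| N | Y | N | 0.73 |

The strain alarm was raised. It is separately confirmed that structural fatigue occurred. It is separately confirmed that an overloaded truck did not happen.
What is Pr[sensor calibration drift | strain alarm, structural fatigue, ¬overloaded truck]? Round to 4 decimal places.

Enumerate both values of sensor calibration drift and weight by the priors:
  P(strain alarm | structural fatigue, ¬overloaded truck) = 0.6*0.964 + 0.74*0.036
        = 0.578400 + 0.026640 = 0.605040
Configurations with sensor calibration drift contribute 0.026640, so
  P(sensor calibration drift | strain alarm, structural fatigue, ¬overloaded truck) = 0.026640 / 0.605040 ≈ 0.0440

Pr[sensor calibration drift | strain alarm, structural fatigue, ¬overloaded truck] ≈ 0.0440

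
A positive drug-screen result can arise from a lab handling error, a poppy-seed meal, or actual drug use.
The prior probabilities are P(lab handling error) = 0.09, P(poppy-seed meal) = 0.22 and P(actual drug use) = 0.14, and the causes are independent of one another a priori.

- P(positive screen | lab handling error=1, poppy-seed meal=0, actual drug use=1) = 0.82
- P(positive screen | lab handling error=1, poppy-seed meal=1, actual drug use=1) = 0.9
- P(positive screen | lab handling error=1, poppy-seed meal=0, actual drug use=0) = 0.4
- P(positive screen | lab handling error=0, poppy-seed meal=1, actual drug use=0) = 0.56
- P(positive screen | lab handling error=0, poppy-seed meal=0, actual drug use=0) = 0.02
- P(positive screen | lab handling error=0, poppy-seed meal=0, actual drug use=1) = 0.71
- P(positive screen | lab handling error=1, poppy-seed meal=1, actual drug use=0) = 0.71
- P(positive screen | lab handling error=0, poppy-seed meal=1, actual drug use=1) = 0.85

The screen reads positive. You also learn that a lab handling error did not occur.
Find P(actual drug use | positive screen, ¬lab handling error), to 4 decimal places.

By total probability over the 4 (poppy-seed meal, actual drug use) configurations:
  P(positive screen | ¬lab handling error) = 0.02·0.78·0.86 + 0.71·0.78·0.14 + 0.56·0.22·0.86 + 0.85·0.22·0.14
        = 0.013416 + 0.077532 + 0.105952 + 0.026180 = 0.223080
The terms with actual drug use present sum to 0.103712, so
  P(actual drug use | positive screen, ¬lab handling error) = 0.103712 / 0.223080 ≈ 0.4649

P(actual drug use | positive screen, ¬lab handling error) ≈ 0.4649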